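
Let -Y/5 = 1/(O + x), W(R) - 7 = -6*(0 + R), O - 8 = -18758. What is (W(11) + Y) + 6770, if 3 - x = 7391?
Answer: 175412123/26138 ≈ 6711.0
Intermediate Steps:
O = -18750 (O = 8 - 18758 = -18750)
x = -7388 (x = 3 - 1*7391 = 3 - 7391 = -7388)
W(R) = 7 - 6*R (W(R) = 7 - 6*(0 + R) = 7 - 6*R)
Y = 5/26138 (Y = -5/(-18750 - 7388) = -5/(-26138) = -5*(-1/26138) = 5/26138 ≈ 0.00019129)
(W(11) + Y) + 6770 = ((7 - 6*11) + 5/26138) + 6770 = ((7 - 66) + 5/26138) + 6770 = (-59 + 5/26138) + 6770 = -1542137/26138 + 6770 = 175412123/26138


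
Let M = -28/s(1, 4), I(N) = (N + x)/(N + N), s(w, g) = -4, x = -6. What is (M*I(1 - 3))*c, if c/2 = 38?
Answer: 1064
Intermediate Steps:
I(N) = (-6 + N)/(2*N) (I(N) = (N - 6)/(N + N) = (-6 + N)/((2*N)) = (-6 + N)*(1/(2*N)) = (-6 + N)/(2*N))
M = 7 (M = -28/(-4) = -28*(-1/4) = 7)
c = 76 (c = 2*38 = 76)
(M*I(1 - 3))*c = (7*((-6 + (1 - 3))/(2*(1 - 3))))*76 = (7*((1/2)*(-6 - 2)/(-2)))*76 = (7*((1/2)*(-1/2)*(-8)))*76 = (7*2)*76 = 14*76 = 1064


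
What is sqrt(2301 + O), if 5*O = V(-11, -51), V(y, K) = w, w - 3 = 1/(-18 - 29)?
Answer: 5*sqrt(203369)/47 ≈ 47.975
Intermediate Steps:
w = 140/47 (w = 3 + 1/(-18 - 29) = 3 + 1/(-47) = 3 - 1/47 = 140/47 ≈ 2.9787)
V(y, K) = 140/47
O = 28/47 (O = (1/5)*(140/47) = 28/47 ≈ 0.59575)
sqrt(2301 + O) = sqrt(2301 + 28/47) = sqrt(108175/47) = 5*sqrt(203369)/47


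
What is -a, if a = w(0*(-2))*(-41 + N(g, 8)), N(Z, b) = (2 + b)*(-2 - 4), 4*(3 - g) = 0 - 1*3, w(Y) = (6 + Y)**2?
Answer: 3636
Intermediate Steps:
g = 15/4 (g = 3 - (0 - 1*3)/4 = 3 - (0 - 3)/4 = 3 - 1/4*(-3) = 3 + 3/4 = 15/4 ≈ 3.7500)
N(Z, b) = -12 - 6*b (N(Z, b) = (2 + b)*(-6) = -12 - 6*b)
a = -3636 (a = (6 + 0*(-2))**2*(-41 + (-12 - 6*8)) = (6 + 0)**2*(-41 + (-12 - 48)) = 6**2*(-41 - 60) = 36*(-101) = -3636)
-a = -1*(-3636) = 3636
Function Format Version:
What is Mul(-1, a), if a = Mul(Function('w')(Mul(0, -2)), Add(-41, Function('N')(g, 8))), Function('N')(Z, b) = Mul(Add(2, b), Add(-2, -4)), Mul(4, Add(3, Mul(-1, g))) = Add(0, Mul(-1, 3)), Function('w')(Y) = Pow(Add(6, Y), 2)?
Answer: 3636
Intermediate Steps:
g = Rational(15, 4) (g = Add(3, Mul(Rational(-1, 4), Add(0, Mul(-1, 3)))) = Add(3, Mul(Rational(-1, 4), Add(0, -3))) = Add(3, Mul(Rational(-1, 4), -3)) = Add(3, Rational(3, 4)) = Rational(15, 4) ≈ 3.7500)
Function('N')(Z, b) = Add(-12, Mul(-6, b)) (Function('N')(Z, b) = Mul(Add(2, b), -6) = Add(-12, Mul(-6, b)))
a = -3636 (a = Mul(Pow(Add(6, Mul(0, -2)), 2), Add(-41, Add(-12, Mul(-6, 8)))) = Mul(Pow(Add(6, 0), 2), Add(-41, Add(-12, -48))) = Mul(Pow(6, 2), Add(-41, -60)) = Mul(36, -101) = -3636)
Mul(-1, a) = Mul(-1, -3636) = 3636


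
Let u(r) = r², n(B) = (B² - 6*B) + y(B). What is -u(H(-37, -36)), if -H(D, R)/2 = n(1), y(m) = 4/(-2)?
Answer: -196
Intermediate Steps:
y(m) = -2 (y(m) = 4*(-½) = -2)
n(B) = -2 + B² - 6*B (n(B) = (B² - 6*B) - 2 = -2 + B² - 6*B)
H(D, R) = 14 (H(D, R) = -2*(-2 + 1² - 6*1) = -2*(-2 + 1 - 6) = -2*(-7) = 14)
-u(H(-37, -36)) = -1*14² = -1*196 = -196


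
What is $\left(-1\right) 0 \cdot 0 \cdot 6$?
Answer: $0$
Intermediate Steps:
$\left(-1\right) 0 \cdot 0 \cdot 6 = 0 \cdot 0 \cdot 6 = 0 \cdot 6 = 0$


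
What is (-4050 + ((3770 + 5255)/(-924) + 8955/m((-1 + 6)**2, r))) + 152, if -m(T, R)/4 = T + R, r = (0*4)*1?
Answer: -9233803/2310 ≈ -3997.3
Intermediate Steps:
r = 0 (r = 0*1 = 0)
m(T, R) = -4*R - 4*T (m(T, R) = -4*(T + R) = -4*(R + T) = -4*R - 4*T)
(-4050 + ((3770 + 5255)/(-924) + 8955/m((-1 + 6)**2, r))) + 152 = (-4050 + ((3770 + 5255)/(-924) + 8955/(-4*0 - 4*(-1 + 6)**2))) + 152 = (-4050 + (9025*(-1/924) + 8955/(0 - 4*5**2))) + 152 = (-4050 + (-9025/924 + 8955/(0 - 4*25))) + 152 = (-4050 + (-9025/924 + 8955/(0 - 100))) + 152 = (-4050 + (-9025/924 + 8955/(-100))) + 152 = (-4050 + (-9025/924 + 8955*(-1/100))) + 152 = (-4050 + (-9025/924 - 1791/20)) + 152 = (-4050 - 229423/2310) + 152 = -9584923/2310 + 152 = -9233803/2310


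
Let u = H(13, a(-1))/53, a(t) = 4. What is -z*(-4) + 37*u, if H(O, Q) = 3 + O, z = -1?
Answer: 380/53 ≈ 7.1698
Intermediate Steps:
u = 16/53 (u = (3 + 13)/53 = 16*(1/53) = 16/53 ≈ 0.30189)
-z*(-4) + 37*u = -1*(-1)*(-4) + 37*(16/53) = 1*(-4) + 592/53 = -4 + 592/53 = 380/53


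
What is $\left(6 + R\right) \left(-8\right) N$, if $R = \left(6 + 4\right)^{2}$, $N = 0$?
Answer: $0$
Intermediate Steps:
$R = 100$ ($R = 10^{2} = 100$)
$\left(6 + R\right) \left(-8\right) N = \left(6 + 100\right) \left(-8\right) 0 = 106 \left(-8\right) 0 = \left(-848\right) 0 = 0$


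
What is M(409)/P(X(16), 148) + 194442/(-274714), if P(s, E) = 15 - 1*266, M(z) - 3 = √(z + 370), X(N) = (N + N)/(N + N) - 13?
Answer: -24814542/34476607 - √779/251 ≈ -0.83095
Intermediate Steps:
X(N) = -12 (X(N) = (2*N)/((2*N)) - 13 = (2*N)*(1/(2*N)) - 13 = 1 - 13 = -12)
M(z) = 3 + √(370 + z) (M(z) = 3 + √(z + 370) = 3 + √(370 + z))
P(s, E) = -251 (P(s, E) = 15 - 266 = -251)
M(409)/P(X(16), 148) + 194442/(-274714) = (3 + √(370 + 409))/(-251) + 194442/(-274714) = (3 + √779)*(-1/251) + 194442*(-1/274714) = (-3/251 - √779/251) - 97221/137357 = -24814542/34476607 - √779/251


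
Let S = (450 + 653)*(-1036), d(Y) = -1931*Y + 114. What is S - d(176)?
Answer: -802966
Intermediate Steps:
d(Y) = 114 - 1931*Y
S = -1142708 (S = 1103*(-1036) = -1142708)
S - d(176) = -1142708 - (114 - 1931*176) = -1142708 - (114 - 339856) = -1142708 - 1*(-339742) = -1142708 + 339742 = -802966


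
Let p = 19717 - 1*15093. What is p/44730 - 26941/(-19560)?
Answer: 43183879/29163960 ≈ 1.4807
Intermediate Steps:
p = 4624 (p = 19717 - 15093 = 4624)
p/44730 - 26941/(-19560) = 4624/44730 - 26941/(-19560) = 4624*(1/44730) - 26941*(-1/19560) = 2312/22365 + 26941/19560 = 43183879/29163960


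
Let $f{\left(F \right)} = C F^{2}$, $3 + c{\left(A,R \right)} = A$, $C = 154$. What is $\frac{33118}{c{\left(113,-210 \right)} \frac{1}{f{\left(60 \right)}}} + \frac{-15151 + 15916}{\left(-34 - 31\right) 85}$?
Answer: $\frac{10849456791}{65} \approx 1.6691 \cdot 10^{8}$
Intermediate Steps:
$c{\left(A,R \right)} = -3 + A$
$f{\left(F \right)} = 154 F^{2}$
$\frac{33118}{c{\left(113,-210 \right)} \frac{1}{f{\left(60 \right)}}} + \frac{-15151 + 15916}{\left(-34 - 31\right) 85} = \frac{33118}{\left(-3 + 113\right) \frac{1}{154 \cdot 60^{2}}} + \frac{-15151 + 15916}{\left(-34 - 31\right) 85} = \frac{33118}{110 \frac{1}{154 \cdot 3600}} + \frac{765}{\left(-65\right) 85} = \frac{33118}{110 \cdot \frac{1}{554400}} + \frac{765}{-5525} = \frac{33118}{110 \cdot \frac{1}{554400}} + 765 \left(- \frac{1}{5525}\right) = 33118 \frac{1}{\frac{1}{5040}} - \frac{9}{65} = 33118 \cdot 5040 - \frac{9}{65} = 166914720 - \frac{9}{65} = \frac{10849456791}{65}$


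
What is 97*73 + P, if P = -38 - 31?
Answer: 7012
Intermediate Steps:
P = -69
97*73 + P = 97*73 - 69 = 7081 - 69 = 7012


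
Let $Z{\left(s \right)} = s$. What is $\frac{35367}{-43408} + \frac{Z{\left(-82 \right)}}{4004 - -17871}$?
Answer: $- \frac{777212581}{949550000} \approx -0.81851$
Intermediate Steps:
$\frac{35367}{-43408} + \frac{Z{\left(-82 \right)}}{4004 - -17871} = \frac{35367}{-43408} - \frac{82}{4004 - -17871} = 35367 \left(- \frac{1}{43408}\right) - \frac{82}{4004 + 17871} = - \frac{35367}{43408} - \frac{82}{21875} = - \frac{777212581}{949550000}$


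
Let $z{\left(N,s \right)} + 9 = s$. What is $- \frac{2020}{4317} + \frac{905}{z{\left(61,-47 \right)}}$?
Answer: $- \frac{4020005}{241752} \approx -16.629$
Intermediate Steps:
$z{\left(N,s \right)} = -9 + s$
$- \frac{2020}{4317} + \frac{905}{z{\left(61,-47 \right)}} = - \frac{2020}{4317} + \frac{905}{-9 - 47} = \left(-2020\right) \frac{1}{4317} + \frac{905}{-56} = - \frac{2020}{4317} + 905 \left(- \frac{1}{56}\right) = - \frac{2020}{4317} - \frac{905}{56} = - \frac{4020005}{241752}$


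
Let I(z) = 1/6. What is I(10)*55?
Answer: 55/6 ≈ 9.1667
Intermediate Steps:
I(z) = 1/6
I(10)*55 = (1/6)*55 = 55/6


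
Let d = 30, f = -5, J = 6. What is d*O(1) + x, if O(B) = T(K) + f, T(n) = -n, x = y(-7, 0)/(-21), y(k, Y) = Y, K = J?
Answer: -330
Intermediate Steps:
K = 6
x = 0 (x = 0/(-21) = 0*(-1/21) = 0)
O(B) = -11 (O(B) = -1*6 - 5 = -6 - 5 = -11)
d*O(1) + x = 30*(-11) + 0 = -330 + 0 = -330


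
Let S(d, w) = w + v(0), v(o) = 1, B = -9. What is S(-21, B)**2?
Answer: 64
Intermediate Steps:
S(d, w) = 1 + w (S(d, w) = w + 1 = 1 + w)
S(-21, B)**2 = (1 - 9)**2 = (-8)**2 = 64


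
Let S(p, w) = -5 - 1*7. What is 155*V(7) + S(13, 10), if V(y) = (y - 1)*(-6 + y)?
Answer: 918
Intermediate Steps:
S(p, w) = -12 (S(p, w) = -5 - 7 = -12)
V(y) = (-1 + y)*(-6 + y)
155*V(7) + S(13, 10) = 155*(6 + 7² - 7*7) - 12 = 155*(6 + 49 - 49) - 12 = 155*6 - 12 = 930 - 12 = 918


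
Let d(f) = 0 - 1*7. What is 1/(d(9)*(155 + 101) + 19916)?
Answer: 1/18124 ≈ 5.5175e-5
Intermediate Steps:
d(f) = -7 (d(f) = 0 - 7 = -7)
1/(d(9)*(155 + 101) + 19916) = 1/(-7*(155 + 101) + 19916) = 1/(-7*256 + 19916) = 1/(-1792 + 19916) = 1/18124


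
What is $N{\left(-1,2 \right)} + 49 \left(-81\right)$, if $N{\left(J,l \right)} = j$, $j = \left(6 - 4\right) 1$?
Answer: $-3967$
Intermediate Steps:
$j = 2$ ($j = 2 \cdot 1 = 2$)
$N{\left(J,l \right)} = 2$
$N{\left(-1,2 \right)} + 49 \left(-81\right) = 2 + 49 \left(-81\right) = 2 - 3969 = -3967$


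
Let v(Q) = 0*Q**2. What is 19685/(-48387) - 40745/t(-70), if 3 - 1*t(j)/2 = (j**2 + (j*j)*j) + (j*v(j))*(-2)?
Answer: -40111925/85878162 ≈ -0.46708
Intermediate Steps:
v(Q) = 0
t(j) = 6 - 2*j**2 - 2*j**3 (t(j) = 6 - 2*((j**2 + (j*j)*j) + (j*0)*(-2)) = 6 - 2*((j**2 + j**2*j) + 0*(-2)) = 6 - 2*((j**2 + j**3) + 0) = 6 - 2*(j**2 + j**3) = 6 + (-2*j**2 - 2*j**3) = 6 - 2*j**2 - 2*j**3)
19685/(-48387) - 40745/t(-70) = 19685/(-48387) - 40745/(6 - 2*(-70)**2 - 2*(-70)**3) = 19685*(-1/48387) - 40745/(6 - 2*4900 - 2*(-343000)) = -155/381 - 40745/(6 - 9800 + 686000) = -155/381 - 40745/676206 = -40111925/85878162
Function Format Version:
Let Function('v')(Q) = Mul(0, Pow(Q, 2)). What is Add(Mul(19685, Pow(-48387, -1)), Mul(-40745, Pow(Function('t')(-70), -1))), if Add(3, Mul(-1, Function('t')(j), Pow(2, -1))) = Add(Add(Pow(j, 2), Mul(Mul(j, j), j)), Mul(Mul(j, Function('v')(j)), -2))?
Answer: Rational(-40111925, 85878162) ≈ -0.46708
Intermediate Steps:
Function('v')(Q) = 0
Function('t')(j) = Add(6, Mul(-2, Pow(j, 2)), Mul(-2, Pow(j, 3))) (Function('t')(j) = Add(6, Mul(-2, Add(Add(Pow(j, 2), Mul(Mul(j, j), j)), Mul(Mul(j, 0), -2)))) = Add(6, Mul(-2, Add(Add(Pow(j, 2), Mul(Pow(j, 2), j)), Mul(0, -2)))) = Add(6, Mul(-2, Add(Add(Pow(j, 2), Pow(j, 3)), 0))) = Add(6, Mul(-2, Add(Pow(j, 2), Pow(j, 3)))) = Add(6, Add(Mul(-2, Pow(j, 2)), Mul(-2, Pow(j, 3)))) = Add(6, Mul(-2, Pow(j, 2)), Mul(-2, Pow(j, 3))))
Add(Mul(19685, Pow(-48387, -1)), Mul(-40745, Pow(Function('t')(-70), -1))) = Add(Mul(19685, Pow(-48387, -1)), Mul(-40745, Pow(Add(6, Mul(-2, Pow(-70, 2)), Mul(-2, Pow(-70, 3))), -1))) = Add(Mul(19685, Rational(-1, 48387)), Mul(-40745, Pow(Add(6, Mul(-2, 4900), Mul(-2, -343000)), -1))) = Add(Rational(-155, 381), Mul(-40745, Pow(Add(6, -9800, 686000), -1))) = Add(Rational(-155, 381), Mul(-40745, Pow(676206, -1))) = Add(Rational(-155, 381), Mul(-40745, Rational(1, 676206))) = Add(Rational(-155, 381), Rational(-40745, 676206)) = Rational(-40111925, 85878162)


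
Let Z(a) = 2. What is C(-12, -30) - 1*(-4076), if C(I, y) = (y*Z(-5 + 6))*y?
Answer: 5876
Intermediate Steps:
C(I, y) = 2*y**2 (C(I, y) = (y*2)*y = (2*y)*y = 2*y**2)
C(-12, -30) - 1*(-4076) = 2*(-30)**2 - 1*(-4076) = 2*900 + 4076 = 1800 + 4076 = 5876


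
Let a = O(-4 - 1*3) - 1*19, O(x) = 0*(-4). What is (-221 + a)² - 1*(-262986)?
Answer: 320586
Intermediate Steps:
O(x) = 0
a = -19 (a = 0 - 1*19 = 0 - 19 = -19)
(-221 + a)² - 1*(-262986) = (-221 - 19)² - 1*(-262986) = (-240)² + 262986 = 57600 + 262986 = 320586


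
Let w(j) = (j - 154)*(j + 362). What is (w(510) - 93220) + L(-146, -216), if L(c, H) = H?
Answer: 216996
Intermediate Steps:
w(j) = (-154 + j)*(362 + j)
(w(510) - 93220) + L(-146, -216) = ((-55748 + 510**2 + 208*510) - 93220) - 216 = ((-55748 + 260100 + 106080) - 93220) - 216 = (310432 - 93220) - 216 = 217212 - 216 = 216996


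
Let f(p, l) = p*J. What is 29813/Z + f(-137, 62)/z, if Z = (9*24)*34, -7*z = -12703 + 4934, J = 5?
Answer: 11553101/3356208 ≈ 3.4423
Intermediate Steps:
f(p, l) = 5*p (f(p, l) = p*5 = 5*p)
z = 7769/7 (z = -(-12703 + 4934)/7 = -⅐*(-7769) = 7769/7 ≈ 1109.9)
Z = 7344 (Z = 216*34 = 7344)
29813/Z + f(-137, 62)/z = 29813/7344 + (5*(-137))/(7769/7) = 29813*(1/7344) - 685*7/7769 = 29813/7344 - 4795/7769 = 11553101/3356208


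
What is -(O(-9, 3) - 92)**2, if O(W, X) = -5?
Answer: -9409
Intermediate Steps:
-(O(-9, 3) - 92)**2 = -(-5 - 92)**2 = -1*(-97)**2 = -1*9409 = -9409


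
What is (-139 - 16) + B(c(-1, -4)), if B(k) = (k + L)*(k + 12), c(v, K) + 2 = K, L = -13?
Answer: -269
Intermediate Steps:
c(v, K) = -2 + K
B(k) = (-13 + k)*(12 + k) (B(k) = (k - 13)*(k + 12) = (-13 + k)*(12 + k))
(-139 - 16) + B(c(-1, -4)) = (-139 - 16) + (-156 + (-2 - 4)**2 - (-2 - 4)) = -155 + (-156 + (-6)**2 - 1*(-6)) = -155 + (-156 + 36 + 6) = -155 - 114 = -269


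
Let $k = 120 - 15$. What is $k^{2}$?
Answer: $11025$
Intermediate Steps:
$k = 105$
$k^{2} = 105^{2} = 11025$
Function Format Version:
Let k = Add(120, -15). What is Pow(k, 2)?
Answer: 11025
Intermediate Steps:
k = 105
Pow(k, 2) = Pow(105, 2) = 11025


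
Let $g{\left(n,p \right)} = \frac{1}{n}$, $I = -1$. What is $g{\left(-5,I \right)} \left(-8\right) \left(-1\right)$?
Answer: $- \frac{8}{5} \approx -1.6$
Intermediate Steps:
$g{\left(-5,I \right)} \left(-8\right) \left(-1\right) = \frac{1}{-5} \left(-8\right) \left(-1\right) = \left(- \frac{1}{5}\right) \left(-8\right) \left(-1\right) = \frac{8}{5} \left(-1\right) = - \frac{8}{5}$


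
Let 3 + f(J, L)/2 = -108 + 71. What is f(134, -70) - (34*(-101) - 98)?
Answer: 3452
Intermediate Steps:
f(J, L) = -80 (f(J, L) = -6 + 2*(-108 + 71) = -6 + 2*(-37) = -6 - 74 = -80)
f(134, -70) - (34*(-101) - 98) = -80 - (34*(-101) - 98) = -80 - (-3434 - 98) = -80 - 1*(-3532) = -80 + 3532 = 3452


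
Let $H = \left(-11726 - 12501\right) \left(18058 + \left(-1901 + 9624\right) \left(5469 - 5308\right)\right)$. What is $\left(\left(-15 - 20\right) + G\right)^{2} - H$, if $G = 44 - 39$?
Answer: $30561416547$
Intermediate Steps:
$G = 5$ ($G = 44 - 39 = 5$)
$H = -30561415647$ ($H = - 24227 \left(18058 + 7723 \cdot 161\right) = - 24227 \left(18058 + 1243403\right) = \left(-24227\right) 1261461 = -30561415647$)
$\left(\left(-15 - 20\right) + G\right)^{2} - H = \left(\left(-15 - 20\right) + 5\right)^{2} - -30561415647 = \left(-35 + 5\right)^{2} + 30561415647 = \left(-30\right)^{2} + 30561415647 = 900 + 30561415647 = 30561416547$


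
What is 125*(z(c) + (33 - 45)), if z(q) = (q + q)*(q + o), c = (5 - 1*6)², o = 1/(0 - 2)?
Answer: -1375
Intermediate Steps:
o = -½ (o = 1/(-2) = -½ ≈ -0.50000)
c = 1 (c = (5 - 6)² = (-1)² = 1)
z(q) = 2*q*(-½ + q) (z(q) = (q + q)*(q - ½) = (2*q)*(-½ + q) = 2*q*(-½ + q))
125*(z(c) + (33 - 45)) = 125*(1*(-1 + 2*1) + (33 - 45)) = 125*(1*(-1 + 2) - 12) = 125*(1*1 - 12) = 125*(1 - 12) = 125*(-11) = -1375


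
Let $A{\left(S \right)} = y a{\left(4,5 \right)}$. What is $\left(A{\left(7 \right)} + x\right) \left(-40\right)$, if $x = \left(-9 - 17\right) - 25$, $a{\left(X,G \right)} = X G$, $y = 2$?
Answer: $440$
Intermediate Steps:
$a{\left(X,G \right)} = G X$
$A{\left(S \right)} = 40$ ($A{\left(S \right)} = 2 \cdot 5 \cdot 4 = 2 \cdot 20 = 40$)
$x = -51$ ($x = -26 - 25 = -51$)
$\left(A{\left(7 \right)} + x\right) \left(-40\right) = \left(40 - 51\right) \left(-40\right) = \left(-11\right) \left(-40\right) = 440$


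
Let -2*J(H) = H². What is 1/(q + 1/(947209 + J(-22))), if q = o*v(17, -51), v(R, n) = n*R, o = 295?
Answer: -946967/242201014754 ≈ -3.9098e-6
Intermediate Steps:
J(H) = -H²/2
v(R, n) = R*n
q = -255765 (q = 295*(17*(-51)) = 295*(-867) = -255765)
1/(q + 1/(947209 + J(-22))) = 1/(-255765 + 1/(947209 - ½*(-22)²)) = 1/(-255765 + 1/(947209 - ½*484)) = 1/(-255765 + 1/(947209 - 242)) = 1/(-255765 + 1/946967) = 1/(-242201014754/946967) = -946967/242201014754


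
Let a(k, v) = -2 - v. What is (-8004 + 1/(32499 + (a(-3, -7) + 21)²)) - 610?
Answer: -285769449/33175 ≈ -8614.0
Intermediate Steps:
(-8004 + 1/(32499 + (a(-3, -7) + 21)²)) - 610 = (-8004 + 1/(32499 + ((-2 - 1*(-7)) + 21)²)) - 610 = (-8004 + 1/(32499 + ((-2 + 7) + 21)²)) - 610 = (-8004 + 1/(32499 + (5 + 21)²)) - 610 = (-8004 + 1/(32499 + 26²)) - 610 = (-8004 + 1/(32499 + 676)) - 610 = (-8004 + 1/33175) - 610 = -265532699/33175 - 610 = -285769449/33175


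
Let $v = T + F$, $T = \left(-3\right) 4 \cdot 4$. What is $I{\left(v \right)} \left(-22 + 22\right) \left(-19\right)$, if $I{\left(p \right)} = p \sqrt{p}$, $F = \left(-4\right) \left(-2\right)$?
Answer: $0$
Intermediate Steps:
$T = -48$ ($T = \left(-12\right) 4 = -48$)
$F = 8$
$v = -40$ ($v = -48 + 8 = -40$)
$I{\left(p \right)} = p^{\frac{3}{2}}$
$I{\left(v \right)} \left(-22 + 22\right) \left(-19\right) = \left(-40\right)^{\frac{3}{2}} \left(-22 + 22\right) \left(-19\right) = - 80 i \sqrt{10} \cdot 0 \left(-19\right) = 0 \left(-19\right) = 0$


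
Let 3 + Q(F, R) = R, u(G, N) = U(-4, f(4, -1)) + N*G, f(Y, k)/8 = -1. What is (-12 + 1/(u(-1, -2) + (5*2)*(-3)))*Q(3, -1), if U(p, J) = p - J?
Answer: 289/6 ≈ 48.167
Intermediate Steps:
f(Y, k) = -8 (f(Y, k) = 8*(-1) = -8)
u(G, N) = 4 + G*N (u(G, N) = (-4 - 1*(-8)) + N*G = (-4 + 8) + G*N = 4 + G*N)
Q(F, R) = -3 + R
(-12 + 1/(u(-1, -2) + (5*2)*(-3)))*Q(3, -1) = (-12 + 1/((4 - 1*(-2)) + (5*2)*(-3)))*(-3 - 1) = (-12 + 1/((4 + 2) + 10*(-3)))*(-4) = (-12 + 1/(6 - 30))*(-4) = (-12 + 1/(-24))*(-4) = (-12 - 1/24)*(-4) = -289/24*(-4) = 289/6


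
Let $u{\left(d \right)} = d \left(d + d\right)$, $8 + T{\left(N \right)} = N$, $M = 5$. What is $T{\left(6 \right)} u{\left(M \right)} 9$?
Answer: $-900$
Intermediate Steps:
$T{\left(N \right)} = -8 + N$
$u{\left(d \right)} = 2 d^{2}$ ($u{\left(d \right)} = d 2 d = 2 d^{2}$)
$T{\left(6 \right)} u{\left(M \right)} 9 = \left(-8 + 6\right) 2 \cdot 5^{2} \cdot 9 = - 2 \cdot 2 \cdot 25 \cdot 9 = \left(-2\right) 50 \cdot 9 = \left(-100\right) 9 = -900$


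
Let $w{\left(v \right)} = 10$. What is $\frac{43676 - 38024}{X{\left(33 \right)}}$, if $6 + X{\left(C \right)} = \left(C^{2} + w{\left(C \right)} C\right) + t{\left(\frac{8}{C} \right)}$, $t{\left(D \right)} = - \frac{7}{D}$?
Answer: $\frac{15072}{3691} \approx 4.0834$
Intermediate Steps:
$X{\left(C \right)} = -6 + C^{2} + \frac{73 C}{8}$ ($X{\left(C \right)} = -6 - \left(- C^{2} - 10 C + 7 \frac{C}{8}\right) = -6 - \left(- C^{2} - 10 C + 7 \cdot \frac{1}{8} C\right) = -6 - \left(- C^{2} - \frac{73 C}{8}\right) = -6 + \left(C^{2} + \frac{73 C}{8}\right) = -6 + C^{2} + \frac{73 C}{8}$)
$\frac{43676 - 38024}{X{\left(33 \right)}} = \frac{43676 - 38024}{-6 + 33^{2} + \frac{73}{8} \cdot 33} = \frac{5652}{-6 + 1089 + \frac{2409}{8}} = \frac{5652}{\frac{11073}{8}} = 5652 \cdot \frac{8}{11073} = \frac{15072}{3691}$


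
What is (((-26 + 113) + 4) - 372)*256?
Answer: -71936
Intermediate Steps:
(((-26 + 113) + 4) - 372)*256 = ((87 + 4) - 372)*256 = (91 - 372)*256 = -281*256 = -71936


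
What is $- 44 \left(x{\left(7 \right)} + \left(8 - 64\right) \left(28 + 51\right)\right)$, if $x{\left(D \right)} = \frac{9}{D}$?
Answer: $\frac{1362196}{7} \approx 1.946 \cdot 10^{5}$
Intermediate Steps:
$- 44 \left(x{\left(7 \right)} + \left(8 - 64\right) \left(28 + 51\right)\right) = - 44 \left(\frac{9}{7} + \left(8 - 64\right) \left(28 + 51\right)\right) = - 44 \left(9 \cdot \frac{1}{7} - 4424\right) = - 44 \left(\frac{9}{7} - 4424\right) = \left(-44\right) \left(- \frac{30959}{7}\right) = \frac{1362196}{7}$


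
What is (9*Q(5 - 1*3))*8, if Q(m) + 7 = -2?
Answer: -648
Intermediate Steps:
Q(m) = -9 (Q(m) = -7 - 2 = -9)
(9*Q(5 - 1*3))*8 = (9*(-9))*8 = -81*8 = -648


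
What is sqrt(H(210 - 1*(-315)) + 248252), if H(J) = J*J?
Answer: sqrt(523877) ≈ 723.79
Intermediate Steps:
H(J) = J**2
sqrt(H(210 - 1*(-315)) + 248252) = sqrt((210 - 1*(-315))**2 + 248252) = sqrt((210 + 315)**2 + 248252) = sqrt(525**2 + 248252) = sqrt(275625 + 248252) = sqrt(523877)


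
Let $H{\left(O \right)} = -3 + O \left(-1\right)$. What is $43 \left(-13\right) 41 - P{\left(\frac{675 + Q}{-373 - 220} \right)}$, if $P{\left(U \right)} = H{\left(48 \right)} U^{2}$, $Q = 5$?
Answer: $- \frac{8035861031}{351649} \approx -22852.0$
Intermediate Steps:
$H{\left(O \right)} = -3 - O$
$P{\left(U \right)} = - 51 U^{2}$ ($P{\left(U \right)} = \left(-3 - 48\right) U^{2} = - 51 U^{2}$)
$43 \left(-13\right) 41 - P{\left(\frac{675 + Q}{-373 - 220} \right)} = 43 \left(-13\right) 41 - - 51 \left(\frac{675 + 5}{-373 - 220}\right)^{2} = \left(-559\right) 41 - - 51 \left(\frac{680}{-593}\right)^{2} = -22919 - - 51 \left(680 \left(- \frac{1}{593}\right)\right)^{2} = -22919 - - 51 \left(- \frac{680}{593}\right)^{2} = -22919 - \left(-51\right) \frac{462400}{351649} = -22919 - - \frac{23582400}{351649} = -22919 + \frac{23582400}{351649} = - \frac{8035861031}{351649}$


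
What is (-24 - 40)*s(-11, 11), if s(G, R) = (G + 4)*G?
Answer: -4928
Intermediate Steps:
s(G, R) = G*(4 + G) (s(G, R) = (4 + G)*G = G*(4 + G))
(-24 - 40)*s(-11, 11) = (-24 - 40)*(-11*(4 - 11)) = -(-704)*(-7) = -64*77 = -4928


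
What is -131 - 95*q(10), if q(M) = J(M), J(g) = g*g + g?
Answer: -10581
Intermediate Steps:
J(g) = g + g² (J(g) = g² + g = g + g²)
q(M) = M*(1 + M)
-131 - 95*q(10) = -131 - 950*(1 + 10) = -131 - 950*11 = -131 - 95*110 = -131 - 10450 = -10581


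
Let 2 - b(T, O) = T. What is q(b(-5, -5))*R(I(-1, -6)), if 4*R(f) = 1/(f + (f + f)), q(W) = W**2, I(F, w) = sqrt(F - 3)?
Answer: -49*I/24 ≈ -2.0417*I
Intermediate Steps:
b(T, O) = 2 - T
I(F, w) = sqrt(-3 + F)
R(f) = 1/(12*f) (R(f) = 1/(4*(f + (f + f))) = 1/(4*(f + 2*f)) = 1/(4*((3*f))) = (1/(3*f))/4 = 1/(12*f))
q(b(-5, -5))*R(I(-1, -6)) = (2 - 1*(-5))**2*(1/(12*(sqrt(-3 - 1)))) = (2 + 5)**2*(1/(12*(sqrt(-4)))) = 7**2*(1/(12*((2*I)))) = 49*((-I/2)/12) = 49*(-I/24) = -49*I/24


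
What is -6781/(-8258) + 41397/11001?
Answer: 138818069/30282086 ≈ 4.5842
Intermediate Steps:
-6781/(-8258) + 41397/11001 = -6781*(-1/8258) + 41397*(1/11001) = 6781/8258 + 13799/3667 = 138818069/30282086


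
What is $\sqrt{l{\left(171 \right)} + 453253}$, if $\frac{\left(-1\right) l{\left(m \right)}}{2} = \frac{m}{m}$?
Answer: $\sqrt{453251} \approx 673.24$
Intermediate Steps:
$l{\left(m \right)} = -2$ ($l{\left(m \right)} = - 2 \frac{m}{m} = \left(-2\right) 1 = -2$)
$\sqrt{l{\left(171 \right)} + 453253} = \sqrt{-2 + 453253} = \sqrt{453251}$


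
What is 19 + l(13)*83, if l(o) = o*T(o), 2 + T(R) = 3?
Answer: 1098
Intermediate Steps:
T(R) = 1 (T(R) = -2 + 3 = 1)
l(o) = o (l(o) = o*1 = o)
19 + l(13)*83 = 19 + 13*83 = 19 + 1079 = 1098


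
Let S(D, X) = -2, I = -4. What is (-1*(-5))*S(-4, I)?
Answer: -10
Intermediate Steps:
(-1*(-5))*S(-4, I) = -1*(-5)*(-2) = 5*(-2) = -10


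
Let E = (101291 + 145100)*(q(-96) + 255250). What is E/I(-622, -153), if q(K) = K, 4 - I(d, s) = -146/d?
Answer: 19551838905554/1171 ≈ 1.6697e+10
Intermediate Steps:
I(d, s) = 4 + 146/d (I(d, s) = 4 - (-146)/d = 4 + 146/d)
E = 62867649214 (E = (101291 + 145100)*(-96 + 255250) = 246391*255154 = 62867649214)
E/I(-622, -153) = 62867649214/(4 + 146/(-622)) = 62867649214/(4 + 146*(-1/622)) = 62867649214/(4 - 73/311) = 62867649214/(1171/311) = 62867649214*(311/1171) = 19551838905554/1171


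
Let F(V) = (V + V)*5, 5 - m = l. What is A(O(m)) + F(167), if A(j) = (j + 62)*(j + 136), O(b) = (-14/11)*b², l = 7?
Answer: 1103510/121 ≈ 9119.9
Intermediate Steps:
m = -2 (m = 5 - 1*7 = 5 - 7 = -2)
O(b) = -14*b²/11 (O(b) = (-14*1/11)*b² = -14*b²/11)
A(j) = (62 + j)*(136 + j)
F(V) = 10*V (F(V) = (2*V)*5 = 10*V)
A(O(m)) + F(167) = (8432 + (-14/11*(-2)²)² + 198*(-14/11*(-2)²)) + 10*167 = (8432 + (-14/11*4)² + 198*(-14/11*4)) + 1670 = (8432 + (-56/11)² + 198*(-56/11)) + 1670 = (8432 + 3136/121 - 1008) + 1670 = 901440/121 + 1670 = 1103510/121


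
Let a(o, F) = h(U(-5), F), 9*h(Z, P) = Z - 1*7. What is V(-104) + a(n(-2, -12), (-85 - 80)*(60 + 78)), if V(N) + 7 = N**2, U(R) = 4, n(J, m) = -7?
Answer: 32426/3 ≈ 10809.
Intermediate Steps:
h(Z, P) = -7/9 + Z/9 (h(Z, P) = (Z - 1*7)/9 = (Z - 7)/9 = (-7 + Z)/9 = -7/9 + Z/9)
a(o, F) = -1/3 (a(o, F) = -7/9 + (1/9)*4 = -7/9 + 4/9 = -1/3)
V(N) = -7 + N**2
V(-104) + a(n(-2, -12), (-85 - 80)*(60 + 78)) = (-7 + (-104)**2) - 1/3 = (-7 + 10816) - 1/3 = 10809 - 1/3 = 32426/3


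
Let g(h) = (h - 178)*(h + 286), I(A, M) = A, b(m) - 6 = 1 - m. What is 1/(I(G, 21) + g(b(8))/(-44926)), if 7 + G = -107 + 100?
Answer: -44926/577949 ≈ -0.077734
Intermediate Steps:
b(m) = 7 - m (b(m) = 6 + (1 - m) = 7 - m)
G = -14 (G = -7 + (-107 + 100) = -7 - 7 = -14)
g(h) = (-178 + h)*(286 + h)
1/(I(G, 21) + g(b(8))/(-44926)) = 1/(-14 + (-50908 + (7 - 1*8)² + 108*(7 - 1*8))/(-44926)) = 1/(-14 + (-50908 + (7 - 8)² + 108*(7 - 8))*(-1/44926)) = 1/(-14 + (-50908 + (-1)² + 108*(-1))*(-1/44926)) = 1/(-14 + (-50908 + 1 - 108)*(-1/44926)) = 1/(-14 - 51015*(-1/44926)) = 1/(-14 + 51015/44926) = 1/(-577949/44926) = -44926/577949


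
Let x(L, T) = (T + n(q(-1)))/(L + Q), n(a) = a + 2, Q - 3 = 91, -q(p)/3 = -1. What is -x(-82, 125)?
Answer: -65/6 ≈ -10.833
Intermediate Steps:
q(p) = 3 (q(p) = -3*(-1) = 3)
Q = 94 (Q = 3 + 91 = 94)
n(a) = 2 + a
x(L, T) = (5 + T)/(94 + L) (x(L, T) = (T + (2 + 3))/(L + 94) = (T + 5)/(94 + L) = (5 + T)/(94 + L))
-x(-82, 125) = -(5 + 125)/(94 - 82) = -130/12 = -1*65/6 = -65/6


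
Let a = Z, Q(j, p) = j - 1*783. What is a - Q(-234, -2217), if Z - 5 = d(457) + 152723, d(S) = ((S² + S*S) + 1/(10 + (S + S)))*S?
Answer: 176522559901/924 ≈ 1.9104e+8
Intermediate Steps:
d(S) = S*(1/(10 + 2*S) + 2*S²) (d(S) = ((S² + S²) + 1/(10 + 2*S))*S = (2*S² + 1/(10 + 2*S))*S = (1/(10 + 2*S) + 2*S²)*S = S*(1/(10 + 2*S) + 2*S²))
Z = 176521620193/924 (Z = 5 + ((457 + 4*457⁴ + 20*457³)/(10 + 2*457) + 152723) = 5 + ((457 + 4*43617904801 + 20*95443993)/(10 + 914) + 152723) = 5 + ((457 + 174471619204 + 1908879860)/924 + 152723) = 5 + ((1/924)*176380499521 + 152723) = 5 + (176380499521/924 + 152723) = 5 + 176521615573/924 = 176521620193/924 ≈ 1.9104e+8)
Q(j, p) = -783 + j (Q(j, p) = j - 783 = -783 + j)
a = 176521620193/924 ≈ 1.9104e+8
a - Q(-234, -2217) = 176521620193/924 - (-783 - 234) = 176521620193/924 - 1*(-1017) = 176521620193/924 + 1017 = 176522559901/924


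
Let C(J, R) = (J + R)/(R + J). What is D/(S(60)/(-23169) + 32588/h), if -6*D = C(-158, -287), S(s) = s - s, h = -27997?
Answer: 27997/195528 ≈ 0.14319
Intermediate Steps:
S(s) = 0
C(J, R) = 1 (C(J, R) = (J + R)/(J + R) = 1)
D = -⅙ (D = -⅙*1 = -⅙ ≈ -0.16667)
D/(S(60)/(-23169) + 32588/h) = -1/(6*(0/(-23169) + 32588/(-27997))) = -1/(6*(0*(-1/23169) + 32588*(-1/27997))) = -1/(6*(0 - 32588/27997)) = -1/(6*(-32588/27997)) = -⅙*(-27997/32588) = 27997/195528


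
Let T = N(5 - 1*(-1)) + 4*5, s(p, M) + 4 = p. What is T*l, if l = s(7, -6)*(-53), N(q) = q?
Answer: -4134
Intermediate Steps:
s(p, M) = -4 + p
l = -159 (l = (-4 + 7)*(-53) = 3*(-53) = -159)
T = 26 (T = (5 - 1*(-1)) + 4*5 = (5 + 1) + 20 = 6 + 20 = 26)
T*l = 26*(-159) = -4134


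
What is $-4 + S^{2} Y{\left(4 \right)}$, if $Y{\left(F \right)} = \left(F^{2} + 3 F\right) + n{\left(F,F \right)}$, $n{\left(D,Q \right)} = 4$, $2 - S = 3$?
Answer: $28$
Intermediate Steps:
$S = -1$ ($S = 2 - 3 = -1$)
$Y{\left(F \right)} = 4 + F^{2} + 3 F$ ($Y{\left(F \right)} = \left(F^{2} + 3 F\right) + 4 = 4 + F^{2} + 3 F$)
$-4 + S^{2} Y{\left(4 \right)} = -4 + \left(-1\right)^{2} \left(4 + 4^{2} + 3 \cdot 4\right) = -4 + 1 \left(4 + 16 + 12\right) = -4 + 1 \cdot 32 = -4 + 32 = 28$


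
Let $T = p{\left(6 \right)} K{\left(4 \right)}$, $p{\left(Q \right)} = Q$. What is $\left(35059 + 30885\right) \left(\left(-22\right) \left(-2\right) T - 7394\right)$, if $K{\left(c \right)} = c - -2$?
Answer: $-383134640$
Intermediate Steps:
$K{\left(c \right)} = 2 + c$ ($K{\left(c \right)} = c + 2 = 2 + c$)
$T = 36$ ($T = 6 \left(2 + 4\right) = 6 \cdot 6 = 36$)
$\left(35059 + 30885\right) \left(\left(-22\right) \left(-2\right) T - 7394\right) = \left(35059 + 30885\right) \left(\left(-22\right) \left(-2\right) 36 - 7394\right) = 65944 \left(44 \cdot 36 - 7394\right) = 65944 \left(1584 - 7394\right) = 65944 \left(-5810\right) = -383134640$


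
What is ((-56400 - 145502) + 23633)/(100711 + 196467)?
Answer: -25467/42454 ≈ -0.59987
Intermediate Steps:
((-56400 - 145502) + 23633)/(100711 + 196467) = (-201902 + 23633)/297178 = -178269*1/297178 = -25467/42454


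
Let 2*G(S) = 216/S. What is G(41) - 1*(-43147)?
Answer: 1769135/41 ≈ 43150.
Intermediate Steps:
G(S) = 108/S (G(S) = (216/S)/2 = 108/S)
G(41) - 1*(-43147) = 108/41 - 1*(-43147) = 108*(1/41) + 43147 = 108/41 + 43147 = 1769135/41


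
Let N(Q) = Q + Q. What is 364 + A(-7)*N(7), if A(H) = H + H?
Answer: 168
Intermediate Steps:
A(H) = 2*H
N(Q) = 2*Q
364 + A(-7)*N(7) = 364 + (2*(-7))*(2*7) = 364 - 14*14 = 364 - 196 = 168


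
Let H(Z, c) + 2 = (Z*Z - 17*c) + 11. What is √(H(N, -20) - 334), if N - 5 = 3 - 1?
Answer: 8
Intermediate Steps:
N = 7 (N = 5 + (3 - 1) = 5 + 2 = 7)
H(Z, c) = 9 + Z² - 17*c (H(Z, c) = -2 + ((Z*Z - 17*c) + 11) = -2 + ((Z² - 17*c) + 11) = -2 + (11 + Z² - 17*c) = 9 + Z² - 17*c)
√(H(N, -20) - 334) = √((9 + 7² - 17*(-20)) - 334) = √((9 + 49 + 340) - 334) = √(398 - 334) = √64 = 8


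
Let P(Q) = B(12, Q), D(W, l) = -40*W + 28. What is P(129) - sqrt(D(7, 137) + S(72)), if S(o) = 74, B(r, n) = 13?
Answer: 13 - I*sqrt(178) ≈ 13.0 - 13.342*I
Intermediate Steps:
D(W, l) = 28 - 40*W
P(Q) = 13
P(129) - sqrt(D(7, 137) + S(72)) = 13 - sqrt((28 - 40*7) + 74) = 13 - sqrt((28 - 280) + 74) = 13 - sqrt(-252 + 74) = 13 - sqrt(-178) = 13 - I*sqrt(178)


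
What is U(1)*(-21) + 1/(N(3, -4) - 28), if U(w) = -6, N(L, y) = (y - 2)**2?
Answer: 1009/8 ≈ 126.13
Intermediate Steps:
N(L, y) = (-2 + y)**2
U(1)*(-21) + 1/(N(3, -4) - 28) = -6*(-21) + 1/((-2 - 4)**2 - 28) = 126 + 1/((-6)**2 - 28) = 126 + 1/(36 - 28) = 126 + 1/8 = 1009/8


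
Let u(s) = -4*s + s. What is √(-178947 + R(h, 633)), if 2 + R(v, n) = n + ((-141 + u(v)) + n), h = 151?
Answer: I*√178277 ≈ 422.23*I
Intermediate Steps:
u(s) = -3*s
R(v, n) = -143 - 3*v + 2*n (R(v, n) = -2 + (n + ((-141 - 3*v) + n)) = -2 + (n + (-141 + n - 3*v)) = -2 + (-141 - 3*v + 2*n) = -143 - 3*v + 2*n)
√(-178947 + R(h, 633)) = √(-178947 + (-143 - 3*151 + 2*633)) = √(-178947 + (-143 - 453 + 1266)) = √(-178947 + 670) = √(-178277) = I*√178277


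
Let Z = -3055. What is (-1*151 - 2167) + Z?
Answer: -5373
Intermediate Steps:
(-1*151 - 2167) + Z = (-1*151 - 2167) - 3055 = (-151 - 2167) - 3055 = -2318 - 3055 = -5373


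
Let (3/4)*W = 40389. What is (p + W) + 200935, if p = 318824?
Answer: 573611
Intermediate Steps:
W = 53852 (W = (4/3)*40389 = 53852)
(p + W) + 200935 = (318824 + 53852) + 200935 = 372676 + 200935 = 573611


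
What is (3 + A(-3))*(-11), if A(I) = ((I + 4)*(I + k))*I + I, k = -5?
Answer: -264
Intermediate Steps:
A(I) = I + I*(-5 + I)*(4 + I) (A(I) = ((I + 4)*(I - 5))*I + I = ((4 + I)*(-5 + I))*I + I = ((-5 + I)*(4 + I))*I + I = I*(-5 + I)*(4 + I) + I = I + I*(-5 + I)*(4 + I))
(3 + A(-3))*(-11) = (3 - 3*(-19 + (-3)² - 1*(-3)))*(-11) = (3 - 3*(-19 + 9 + 3))*(-11) = (3 - 3*(-7))*(-11) = (3 + 21)*(-11) = 24*(-11) = -264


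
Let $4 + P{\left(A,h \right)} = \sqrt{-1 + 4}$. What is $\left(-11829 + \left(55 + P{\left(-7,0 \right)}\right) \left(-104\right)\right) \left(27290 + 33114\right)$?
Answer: $-1034901732 - 6282016 \sqrt{3} \approx -1.0458 \cdot 10^{9}$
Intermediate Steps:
$P{\left(A,h \right)} = -4 + \sqrt{3}$ ($P{\left(A,h \right)} = -4 + \sqrt{-1 + 4} = -4 + \sqrt{3}$)
$\left(-11829 + \left(55 + P{\left(-7,0 \right)}\right) \left(-104\right)\right) \left(27290 + 33114\right) = \left(-11829 + \left(55 - \left(4 - \sqrt{3}\right)\right) \left(-104\right)\right) \left(27290 + 33114\right) = \left(-11829 + \left(51 + \sqrt{3}\right) \left(-104\right)\right) 60404 = \left(-11829 - \left(5304 + 104 \sqrt{3}\right)\right) 60404 = \left(-17133 - 104 \sqrt{3}\right) 60404 = -1034901732 - 6282016 \sqrt{3}$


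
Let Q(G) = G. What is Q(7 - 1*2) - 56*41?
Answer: -2291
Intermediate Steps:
Q(7 - 1*2) - 56*41 = (7 - 1*2) - 56*41 = (7 - 2) - 2296 = 5 - 2296 = -2291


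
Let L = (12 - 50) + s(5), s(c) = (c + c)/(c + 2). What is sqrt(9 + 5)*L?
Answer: -256*sqrt(14)/7 ≈ -136.84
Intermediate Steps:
s(c) = 2*c/(2 + c) (s(c) = (2*c)/(2 + c) = 2*c/(2 + c))
L = -256/7 (L = (12 - 50) + 2*5/(2 + 5) = -38 + 2*5/7 = -38 + 2*5*(1/7) = -38 + 10/7 = -256/7 ≈ -36.571)
sqrt(9 + 5)*L = sqrt(9 + 5)*(-256/7) = sqrt(14)*(-256/7) = -256*sqrt(14)/7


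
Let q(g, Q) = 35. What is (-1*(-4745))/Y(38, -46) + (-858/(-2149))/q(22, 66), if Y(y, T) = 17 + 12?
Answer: 356920057/2181235 ≈ 163.63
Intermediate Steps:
Y(y, T) = 29
(-1*(-4745))/Y(38, -46) + (-858/(-2149))/q(22, 66) = -1*(-4745)/29 - 858/(-2149)/35 = 4745*(1/29) - 858*(-1/2149)*(1/35) = 4745/29 + (858/2149)*(1/35) = 4745/29 + 858/75215 = 356920057/2181235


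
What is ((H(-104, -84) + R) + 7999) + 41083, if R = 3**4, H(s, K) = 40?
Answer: 49203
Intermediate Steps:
R = 81
((H(-104, -84) + R) + 7999) + 41083 = ((40 + 81) + 7999) + 41083 = (121 + 7999) + 41083 = 8120 + 41083 = 49203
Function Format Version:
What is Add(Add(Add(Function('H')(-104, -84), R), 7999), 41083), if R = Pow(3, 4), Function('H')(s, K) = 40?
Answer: 49203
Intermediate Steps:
R = 81
Add(Add(Add(Function('H')(-104, -84), R), 7999), 41083) = Add(Add(Add(40, 81), 7999), 41083) = Add(Add(121, 7999), 41083) = Add(8120, 41083) = 49203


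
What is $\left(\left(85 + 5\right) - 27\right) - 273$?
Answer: $-210$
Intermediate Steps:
$\left(\left(85 + 5\right) - 27\right) - 273 = \left(90 - 27\right) - 273 = 63 - 273 = -210$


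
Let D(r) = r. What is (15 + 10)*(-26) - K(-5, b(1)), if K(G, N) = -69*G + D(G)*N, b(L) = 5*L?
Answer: -970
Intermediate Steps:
K(G, N) = -69*G + G*N
(15 + 10)*(-26) - K(-5, b(1)) = (15 + 10)*(-26) - (-5)*(-69 + 5*1) = 25*(-26) - (-5)*(-69 + 5) = -650 - (-5)*(-64) = -650 - 1*320 = -650 - 320 = -970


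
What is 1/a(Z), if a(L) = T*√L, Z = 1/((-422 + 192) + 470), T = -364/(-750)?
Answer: 750*√15/91 ≈ 31.920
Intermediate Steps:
T = 182/375 (T = -364*(-1/750) = 182/375 ≈ 0.48533)
Z = 1/240 (Z = 1/(-230 + 470) = 1/240 ≈ 0.0041667)
a(L) = 182*√L/375
1/a(Z) = 1/(182*√(1/240)/375) = 1/(182*(√15/60)/375) = 1/(91*√15/11250) = 750*√15/91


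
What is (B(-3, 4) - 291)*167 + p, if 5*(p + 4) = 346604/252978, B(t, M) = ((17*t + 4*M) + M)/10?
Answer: -62129405839/1264890 ≈ -49118.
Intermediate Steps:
B(t, M) = M/2 + 17*t/10 (B(t, M) = ((4*M + 17*t) + M)*(1/10) = (5*M + 17*t)*(1/10) = M/2 + 17*t/10)
p = -2356478/632445 (p = -4 + (346604/252978)/5 = -4 + (346604*(1/252978))/5 = -4 + (1/5)*(173302/126489) = -4 + 173302/632445 = -2356478/632445 ≈ -3.7260)
(B(-3, 4) - 291)*167 + p = (((1/2)*4 + (17/10)*(-3)) - 291)*167 - 2356478/632445 = ((2 - 51/10) - 291)*167 - 2356478/632445 = (-31/10 - 291)*167 - 2356478/632445 = -2941/10*167 - 2356478/632445 = -491147/10 - 2356478/632445 = -62129405839/1264890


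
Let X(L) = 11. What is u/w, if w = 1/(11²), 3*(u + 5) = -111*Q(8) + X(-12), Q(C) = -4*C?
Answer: 429308/3 ≈ 1.4310e+5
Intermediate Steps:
u = 3548/3 (u = -5 + (-(-444)*8 + 11)/3 = -5 + (-111*(-32) + 11)/3 = -5 + (3552 + 11)/3 = -5 + (⅓)*3563 = -5 + 3563/3 = 3548/3 ≈ 1182.7)
w = 1/121 ≈ 0.0082645
u/w = 3548/(3*(1/121)) = (3548/3)*121 = 429308/3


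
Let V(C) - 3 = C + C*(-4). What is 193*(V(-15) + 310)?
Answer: 69094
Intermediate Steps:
V(C) = 3 - 3*C (V(C) = 3 + (C + C*(-4)) = 3 + (C - 4*C) = 3 - 3*C)
193*(V(-15) + 310) = 193*((3 - 3*(-15)) + 310) = 193*((3 + 45) + 310) = 193*(48 + 310) = 193*358 = 69094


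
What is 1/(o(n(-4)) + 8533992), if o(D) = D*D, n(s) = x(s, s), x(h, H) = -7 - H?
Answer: 1/8534001 ≈ 1.1718e-7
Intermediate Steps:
n(s) = -7 - s
o(D) = D²
1/(o(n(-4)) + 8533992) = 1/((-7 - 1*(-4))² + 8533992) = 1/((-7 + 4)² + 8533992) = 1/((-3)² + 8533992) = 1/(9 + 8533992) = 1/8534001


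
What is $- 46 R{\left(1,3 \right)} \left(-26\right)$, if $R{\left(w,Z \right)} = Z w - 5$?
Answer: $-2392$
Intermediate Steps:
$R{\left(w,Z \right)} = -5 + Z w$
$- 46 R{\left(1,3 \right)} \left(-26\right) = - 46 \left(-5 + 3 \cdot 1\right) \left(-26\right) = - 46 \left(-5 + 3\right) \left(-26\right) = \left(-46\right) \left(-2\right) \left(-26\right) = 92 \left(-26\right) = -2392$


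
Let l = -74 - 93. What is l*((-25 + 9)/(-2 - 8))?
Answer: -1336/5 ≈ -267.20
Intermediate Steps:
l = -167
l*((-25 + 9)/(-2 - 8)) = -167*(-25 + 9)/(-2 - 8) = -(-2672)/(-10) = -(-2672)*(-1)/10 = -167*8/5 = -1336/5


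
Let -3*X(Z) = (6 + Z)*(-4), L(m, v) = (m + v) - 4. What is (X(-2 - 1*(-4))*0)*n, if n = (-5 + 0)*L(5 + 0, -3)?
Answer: 0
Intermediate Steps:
L(m, v) = -4 + m + v
X(Z) = 8 + 4*Z/3 (X(Z) = -(6 + Z)*(-4)/3 = -(-24 - 4*Z)/3 = 8 + 4*Z/3)
n = 10 (n = (-5 + 0)*(-4 + (5 + 0) - 3) = -5*(-4 + 5 - 3) = -5*(-2) = 10)
(X(-2 - 1*(-4))*0)*n = ((8 + 4*(-2 - 1*(-4))/3)*0)*10 = ((8 + 4*(-2 + 4)/3)*0)*10 = ((8 + (4/3)*2)*0)*10 = ((8 + 8/3)*0)*10 = ((32/3)*0)*10 = 0*10 = 0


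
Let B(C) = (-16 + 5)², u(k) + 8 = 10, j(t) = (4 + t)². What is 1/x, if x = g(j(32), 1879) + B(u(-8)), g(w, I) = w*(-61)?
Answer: -1/78935 ≈ -1.2669e-5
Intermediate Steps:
u(k) = 2 (u(k) = -8 + 10 = 2)
g(w, I) = -61*w
B(C) = 121 (B(C) = (-11)² = 121)
x = -78935 (x = -61*(4 + 32)² + 121 = -61*36² + 121 = -61*1296 + 121 = -79056 + 121 = -78935)
1/x = 1/(-78935) = -1/78935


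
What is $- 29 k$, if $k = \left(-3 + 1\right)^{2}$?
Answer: $-116$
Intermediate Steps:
$k = 4$ ($k = \left(-2\right)^{2} = 4$)
$- 29 k = \left(-29\right) 4 = -116$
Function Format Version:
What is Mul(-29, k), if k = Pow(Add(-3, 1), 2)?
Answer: -116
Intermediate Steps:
k = 4 (k = Pow(-2, 2) = 4)
Mul(-29, k) = Mul(-29, 4) = -116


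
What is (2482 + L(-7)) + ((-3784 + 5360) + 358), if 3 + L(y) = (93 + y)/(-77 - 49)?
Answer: 277976/63 ≈ 4412.3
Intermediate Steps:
L(y) = -157/42 - y/126 (L(y) = -3 + (93 + y)/(-77 - 49) = -3 + (93 + y)/(-126) = -3 + (93 + y)*(-1/126) = -3 + (-31/42 - y/126) = -157/42 - y/126)
(2482 + L(-7)) + ((-3784 + 5360) + 358) = (2482 + (-157/42 - 1/126*(-7))) + ((-3784 + 5360) + 358) = (2482 + (-157/42 + 1/18)) + (1576 + 358) = (2482 - 232/63) + 1934 = 156134/63 + 1934 = 277976/63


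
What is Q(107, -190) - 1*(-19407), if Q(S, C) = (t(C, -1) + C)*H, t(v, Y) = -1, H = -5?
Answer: 20362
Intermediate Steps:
Q(S, C) = 5 - 5*C (Q(S, C) = (-1 + C)*(-5) = 5 - 5*C)
Q(107, -190) - 1*(-19407) = (5 - 5*(-190)) - 1*(-19407) = (5 + 950) + 19407 = 955 + 19407 = 20362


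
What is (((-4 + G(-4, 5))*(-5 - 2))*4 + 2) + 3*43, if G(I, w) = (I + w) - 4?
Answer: 327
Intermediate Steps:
G(I, w) = -4 + I + w
(((-4 + G(-4, 5))*(-5 - 2))*4 + 2) + 3*43 = (((-4 + (-4 - 4 + 5))*(-5 - 2))*4 + 2) + 3*43 = (((-4 - 3)*(-7))*4 + 2) + 129 = (-7*(-7)*4 + 2) + 129 = (49*4 + 2) + 129 = (196 + 2) + 129 = 198 + 129 = 327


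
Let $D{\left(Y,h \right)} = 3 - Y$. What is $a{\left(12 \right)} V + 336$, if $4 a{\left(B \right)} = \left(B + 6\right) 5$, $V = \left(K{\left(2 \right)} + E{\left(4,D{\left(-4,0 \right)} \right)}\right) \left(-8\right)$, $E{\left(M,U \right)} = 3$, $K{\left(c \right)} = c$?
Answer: $-564$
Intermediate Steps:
$V = -40$ ($V = \left(2 + 3\right) \left(-8\right) = 5 \left(-8\right) = -40$)
$a{\left(B \right)} = \frac{15}{2} + \frac{5 B}{4}$ ($a{\left(B \right)} = \frac{\left(B + 6\right) 5}{4} = \frac{\left(6 + B\right) 5}{4} = \frac{30 + 5 B}{4} = \frac{15}{2} + \frac{5 B}{4}$)
$a{\left(12 \right)} V + 336 = \left(\frac{15}{2} + \frac{5}{4} \cdot 12\right) \left(-40\right) + 336 = \left(\frac{15}{2} + 15\right) \left(-40\right) + 336 = \frac{45}{2} \left(-40\right) + 336 = -900 + 336 = -564$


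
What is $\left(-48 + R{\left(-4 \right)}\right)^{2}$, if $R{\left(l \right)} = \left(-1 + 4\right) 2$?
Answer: $1764$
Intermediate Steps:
$R{\left(l \right)} = 6$ ($R{\left(l \right)} = 3 \cdot 2 = 6$)
$\left(-48 + R{\left(-4 \right)}\right)^{2} = \left(-48 + 6\right)^{2} = \left(-42\right)^{2} = 1764$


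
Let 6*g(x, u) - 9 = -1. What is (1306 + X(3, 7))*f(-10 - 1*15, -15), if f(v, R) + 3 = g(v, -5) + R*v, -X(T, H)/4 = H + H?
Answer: 1400000/3 ≈ 4.6667e+5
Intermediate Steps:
X(T, H) = -8*H (X(T, H) = -4*(H + H) = -8*H)
g(x, u) = 4/3 (g(x, u) = 3/2 + (⅙)*(-1) = 3/2 - ⅙ = 4/3)
f(v, R) = -5/3 + R*v (f(v, R) = -3 + (4/3 + R*v) = -5/3 + R*v)
(1306 + X(3, 7))*f(-10 - 1*15, -15) = (1306 - 8*7)*(-5/3 - 15*(-10 - 1*15)) = (1306 - 56)*(-5/3 - 15*(-10 - 15)) = 1250*(-5/3 - 15*(-25)) = 1250*(-5/3 + 375) = 1250*(1120/3) = 1400000/3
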